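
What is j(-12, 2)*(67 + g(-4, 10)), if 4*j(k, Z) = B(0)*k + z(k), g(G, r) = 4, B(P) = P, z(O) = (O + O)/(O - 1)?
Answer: 426/13 ≈ 32.769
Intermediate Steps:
z(O) = 2*O/(-1 + O) (z(O) = (2*O)/(-1 + O) = 2*O/(-1 + O))
j(k, Z) = k/(2*(-1 + k)) (j(k, Z) = (0*k + 2*k/(-1 + k))/4 = (0 + 2*k/(-1 + k))/4 = (2*k/(-1 + k))/4 = k/(2*(-1 + k)))
j(-12, 2)*(67 + g(-4, 10)) = ((1/2)*(-12)/(-1 - 12))*(67 + 4) = ((1/2)*(-12)/(-13))*71 = ((1/2)*(-12)*(-1/13))*71 = (6/13)*71 = 426/13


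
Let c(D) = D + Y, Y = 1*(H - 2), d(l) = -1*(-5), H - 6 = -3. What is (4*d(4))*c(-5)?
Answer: -80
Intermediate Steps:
H = 3 (H = 6 - 3 = 3)
d(l) = 5
Y = 1 (Y = 1*(3 - 2) = 1*1 = 1)
c(D) = 1 + D (c(D) = D + 1 = 1 + D)
(4*d(4))*c(-5) = (4*5)*(1 - 5) = 20*(-4) = -80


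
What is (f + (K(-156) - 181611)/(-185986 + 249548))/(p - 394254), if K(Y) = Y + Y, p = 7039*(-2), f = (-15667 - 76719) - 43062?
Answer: 8609527699/25954398584 ≈ 0.33172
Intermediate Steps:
f = -135448 (f = -92386 - 43062 = -135448)
p = -14078
K(Y) = 2*Y
(f + (K(-156) - 181611)/(-185986 + 249548))/(p - 394254) = (-135448 + (2*(-156) - 181611)/(-185986 + 249548))/(-14078 - 394254) = (-135448 + (-312 - 181611)/63562)/(-408332) = (-135448 - 181923*1/63562)*(-1/408332) = (-135448 - 181923/63562)*(-1/408332) = -8609527699/63562*(-1/408332) = 8609527699/25954398584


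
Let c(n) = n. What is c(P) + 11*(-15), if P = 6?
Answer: -159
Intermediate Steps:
c(P) + 11*(-15) = 6 + 11*(-15) = 6 - 165 = -159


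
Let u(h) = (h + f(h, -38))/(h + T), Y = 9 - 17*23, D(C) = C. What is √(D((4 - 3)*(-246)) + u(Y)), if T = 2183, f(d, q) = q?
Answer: 3*I*√88742474/1801 ≈ 15.692*I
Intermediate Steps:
Y = -382 (Y = 9 - 391 = -382)
u(h) = (-38 + h)/(2183 + h) (u(h) = (h - 38)/(h + 2183) = (-38 + h)/(2183 + h))
√(D((4 - 3)*(-246)) + u(Y)) = √((4 - 3)*(-246) + (-38 - 382)/(2183 - 382)) = √(1*(-246) - 420/1801) = √(-246 + (1/1801)*(-420)) = √(-246 - 420/1801) = √(-443466/1801) = 3*I*√88742474/1801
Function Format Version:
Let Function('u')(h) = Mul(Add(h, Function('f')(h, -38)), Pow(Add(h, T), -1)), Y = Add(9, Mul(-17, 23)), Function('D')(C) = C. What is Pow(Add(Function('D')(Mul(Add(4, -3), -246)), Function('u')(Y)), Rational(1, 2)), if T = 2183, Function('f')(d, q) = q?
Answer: Mul(Rational(3, 1801), I, Pow(88742474, Rational(1, 2))) ≈ Mul(15.692, I)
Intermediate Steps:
Y = -382 (Y = Add(9, -391) = -382)
Function('u')(h) = Mul(Pow(Add(2183, h), -1), Add(-38, h)) (Function('u')(h) = Mul(Add(h, -38), Pow(Add(h, 2183), -1)) = Mul(Add(-38, h), Pow(Add(2183, h), -1)) = Mul(Pow(Add(2183, h), -1), Add(-38, h)))
Pow(Add(Function('D')(Mul(Add(4, -3), -246)), Function('u')(Y)), Rational(1, 2)) = Pow(Add(Mul(Add(4, -3), -246), Mul(Pow(Add(2183, -382), -1), Add(-38, -382))), Rational(1, 2)) = Pow(Add(Mul(1, -246), Mul(Pow(1801, -1), -420)), Rational(1, 2)) = Pow(Add(-246, Mul(Rational(1, 1801), -420)), Rational(1, 2)) = Pow(Add(-246, Rational(-420, 1801)), Rational(1, 2)) = Pow(Rational(-443466, 1801), Rational(1, 2)) = Mul(Rational(3, 1801), I, Pow(88742474, Rational(1, 2)))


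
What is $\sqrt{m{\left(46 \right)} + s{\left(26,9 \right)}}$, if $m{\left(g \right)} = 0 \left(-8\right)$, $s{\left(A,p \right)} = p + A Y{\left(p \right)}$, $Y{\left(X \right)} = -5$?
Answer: $11 i \approx 11.0 i$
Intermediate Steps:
$s{\left(A,p \right)} = p - 5 A$ ($s{\left(A,p \right)} = p + A \left(-5\right) = p - 5 A$)
$m{\left(g \right)} = 0$
$\sqrt{m{\left(46 \right)} + s{\left(26,9 \right)}} = \sqrt{0 + \left(9 - 130\right)} = \sqrt{0 - 121} = \sqrt{-121} = 11 i$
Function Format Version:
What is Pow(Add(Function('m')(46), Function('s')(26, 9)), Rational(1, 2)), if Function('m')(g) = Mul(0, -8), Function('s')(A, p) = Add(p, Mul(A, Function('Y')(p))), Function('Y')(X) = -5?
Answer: Mul(11, I) ≈ Mul(11.000, I)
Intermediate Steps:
Function('s')(A, p) = Add(p, Mul(-5, A)) (Function('s')(A, p) = Add(p, Mul(A, -5)) = Add(p, Mul(-5, A)))
Function('m')(g) = 0
Pow(Add(Function('m')(46), Function('s')(26, 9)), Rational(1, 2)) = Pow(Add(0, Add(9, Mul(-5, 26))), Rational(1, 2)) = Pow(Add(0, Add(9, -130)), Rational(1, 2)) = Pow(Add(0, -121), Rational(1, 2)) = Pow(-121, Rational(1, 2)) = Mul(11, I)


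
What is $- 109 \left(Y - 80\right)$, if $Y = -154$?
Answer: $25506$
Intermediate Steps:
$- 109 \left(Y - 80\right) = - 109 \left(-154 - 80\right) = \left(-109\right) \left(-234\right) = 25506$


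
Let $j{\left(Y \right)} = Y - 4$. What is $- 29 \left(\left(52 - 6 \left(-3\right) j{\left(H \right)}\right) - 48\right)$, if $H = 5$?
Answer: $-638$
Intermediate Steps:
$j{\left(Y \right)} = -4 + Y$ ($j{\left(Y \right)} = Y - 4 = -4 + Y$)
$- 29 \left(\left(52 - 6 \left(-3\right) j{\left(H \right)}\right) - 48\right) = - 29 \left(\left(52 - 6 \left(-3\right) \left(-4 + 5\right)\right) - 48\right) = - 29 \left(\left(52 - \left(-18\right) 1\right) - 48\right) = - 29 \left(\left(52 - -18\right) - 48\right) = - 29 \left(\left(52 + 18\right) - 48\right) = - 29 \left(70 - 48\right) = \left(-29\right) 22 = -638$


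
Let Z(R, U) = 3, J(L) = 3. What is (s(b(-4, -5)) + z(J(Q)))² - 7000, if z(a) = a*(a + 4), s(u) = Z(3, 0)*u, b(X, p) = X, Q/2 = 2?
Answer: -6919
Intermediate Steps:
Q = 4 (Q = 2*2 = 4)
s(u) = 3*u
z(a) = a*(4 + a)
(s(b(-4, -5)) + z(J(Q)))² - 7000 = (3*(-4) + 3*(4 + 3))² - 7000 = (-12 + 3*7)² - 7000 = (-12 + 21)² - 7000 = 9² - 7000 = 81 - 7000 = -6919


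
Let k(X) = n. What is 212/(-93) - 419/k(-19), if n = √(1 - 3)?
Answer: -212/93 + 419*I*√2/2 ≈ -2.2796 + 296.28*I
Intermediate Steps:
n = I*√2 (n = √(-2) = I*√2 ≈ 1.4142*I)
k(X) = I*√2
212/(-93) - 419/k(-19) = 212/(-93) - 419*(-I*√2/2) = 212*(-1/93) - (-419)*I*√2/2 = -212/93 + 419*I*√2/2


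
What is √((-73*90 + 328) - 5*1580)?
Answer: I*√14142 ≈ 118.92*I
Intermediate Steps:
√((-73*90 + 328) - 5*1580) = √((-6570 + 328) - 7900) = √(-6242 - 7900) = √(-14142) = I*√14142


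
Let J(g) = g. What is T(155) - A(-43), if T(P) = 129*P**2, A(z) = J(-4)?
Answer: 3099229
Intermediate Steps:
A(z) = -4
T(155) - A(-43) = 129*155**2 - 1*(-4) = 129*24025 + 4 = 3099225 + 4 = 3099229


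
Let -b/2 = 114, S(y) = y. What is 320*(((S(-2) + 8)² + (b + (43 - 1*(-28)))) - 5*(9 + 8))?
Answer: -65920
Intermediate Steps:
b = -228 (b = -2*114 = -228)
320*(((S(-2) + 8)² + (b + (43 - 1*(-28)))) - 5*(9 + 8)) = 320*(((-2 + 8)² + (-228 + (43 - 1*(-28)))) - 5*(9 + 8)) = 320*((6² + (-228 + (43 + 28))) - 5*17) = 320*((36 + (-228 + 71)) - 85) = 320*((36 - 157) - 85) = 320*(-121 - 85) = 320*(-206) = -65920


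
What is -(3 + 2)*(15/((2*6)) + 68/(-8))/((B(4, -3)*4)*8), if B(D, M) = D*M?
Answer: -145/1536 ≈ -0.094401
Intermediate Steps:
-(3 + 2)*(15/((2*6)) + 68/(-8))/((B(4, -3)*4)*8) = -(3 + 2)*(15/((2*6)) + 68/(-8))/(((4*(-3))*4)*8) = -5*(15/12 + 68*(-1/8))/(-12*4*8) = -5*(15*(1/12) - 17/2)/((-48*8)) = -5*(5/4 - 17/2)/(-384) = -5*(-29/4)*(-1)/384 = -(-145)*(-1)/(4*384) = -1*145/1536 = -145/1536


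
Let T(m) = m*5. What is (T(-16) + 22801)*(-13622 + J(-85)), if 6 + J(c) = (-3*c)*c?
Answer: -802119463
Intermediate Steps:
T(m) = 5*m
J(c) = -6 - 3*c**2 (J(c) = -6 + (-3*c)*c = -6 - 3*c**2)
(T(-16) + 22801)*(-13622 + J(-85)) = (5*(-16) + 22801)*(-13622 + (-6 - 3*(-85)**2)) = (-80 + 22801)*(-13622 + (-6 - 3*7225)) = 22721*(-13622 + (-6 - 21675)) = 22721*(-13622 - 21681) = 22721*(-35303) = -802119463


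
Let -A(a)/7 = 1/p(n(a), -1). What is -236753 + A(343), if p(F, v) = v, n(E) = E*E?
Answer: -236746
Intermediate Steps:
n(E) = E²
A(a) = 7 (A(a) = -7/(-1) = -7*(-1) = 7)
-236753 + A(343) = -236753 + 7 = -236746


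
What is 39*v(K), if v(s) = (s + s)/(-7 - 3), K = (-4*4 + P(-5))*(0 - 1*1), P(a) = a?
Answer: -819/5 ≈ -163.80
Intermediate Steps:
K = 21 (K = (-4*4 - 5)*(0 - 1*1) = (-16 - 5)*(0 - 1) = -21*(-1) = 21)
v(s) = -s/5 (v(s) = (2*s)/(-10) = (2*s)*(-⅒) = -s/5)
39*v(K) = 39*(-⅕*21) = 39*(-21/5) = -819/5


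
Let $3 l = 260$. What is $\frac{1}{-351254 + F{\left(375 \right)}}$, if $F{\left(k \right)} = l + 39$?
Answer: $- \frac{3}{1053385} \approx -2.848 \cdot 10^{-6}$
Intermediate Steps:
$l = \frac{260}{3}$ ($l = \frac{1}{3} \cdot 260 = \frac{260}{3} \approx 86.667$)
$F{\left(k \right)} = \frac{377}{3}$ ($F{\left(k \right)} = \frac{260}{3} + 39 = \frac{377}{3}$)
$\frac{1}{-351254 + F{\left(375 \right)}} = \frac{1}{-351254 + \frac{377}{3}} = \frac{1}{- \frac{1053385}{3}} = - \frac{3}{1053385}$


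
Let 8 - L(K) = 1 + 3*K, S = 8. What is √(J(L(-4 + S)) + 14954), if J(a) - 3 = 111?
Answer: 2*√3767 ≈ 122.75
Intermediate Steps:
L(K) = 7 - 3*K (L(K) = 8 - (1 + 3*K) = 8 + (-1 - 3*K) = 7 - 3*K)
J(a) = 114 (J(a) = 3 + 111 = 114)
√(J(L(-4 + S)) + 14954) = √(114 + 14954) = √15068 = 2*√3767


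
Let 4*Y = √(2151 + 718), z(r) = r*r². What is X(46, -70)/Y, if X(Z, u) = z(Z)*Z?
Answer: 17909824*√2869/2869 ≈ 3.3437e+5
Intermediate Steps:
z(r) = r³
X(Z, u) = Z⁴ (X(Z, u) = Z³*Z = Z⁴)
Y = √2869/4 (Y = √(2151 + 718)/4 = √2869/4 ≈ 13.391)
X(46, -70)/Y = 46⁴/((√2869/4)) = 4477456*(4*√2869/2869) = 17909824*√2869/2869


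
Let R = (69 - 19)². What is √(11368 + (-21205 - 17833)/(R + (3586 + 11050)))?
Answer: √23176798190/1428 ≈ 106.61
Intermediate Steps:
R = 2500 (R = 50² = 2500)
√(11368 + (-21205 - 17833)/(R + (3586 + 11050))) = √(11368 + (-21205 - 17833)/(2500 + (3586 + 11050))) = √(11368 - 39038/(2500 + 14636)) = √(11368 - 39038/17136) = √(11368 - 39038*1/17136) = √(11368 - 19519/8568) = √(97381505/8568) = √23176798190/1428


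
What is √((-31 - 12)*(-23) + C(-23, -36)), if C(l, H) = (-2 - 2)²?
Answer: √1005 ≈ 31.702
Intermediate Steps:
C(l, H) = 16 (C(l, H) = (-4)² = 16)
√((-31 - 12)*(-23) + C(-23, -36)) = √((-31 - 12)*(-23) + 16) = √(-43*(-23) + 16) = √(989 + 16) = √1005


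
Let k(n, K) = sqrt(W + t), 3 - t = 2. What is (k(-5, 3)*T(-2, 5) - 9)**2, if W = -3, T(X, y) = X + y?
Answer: 63 - 54*I*sqrt(2) ≈ 63.0 - 76.368*I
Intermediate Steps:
t = 1 (t = 3 - 1*2 = 3 - 2 = 1)
k(n, K) = I*sqrt(2) (k(n, K) = sqrt(-3 + 1) = sqrt(-2) = I*sqrt(2))
(k(-5, 3)*T(-2, 5) - 9)**2 = ((I*sqrt(2))*(-2 + 5) - 9)**2 = ((I*sqrt(2))*3 - 9)**2 = (3*I*sqrt(2) - 9)**2 = (-9 + 3*I*sqrt(2))**2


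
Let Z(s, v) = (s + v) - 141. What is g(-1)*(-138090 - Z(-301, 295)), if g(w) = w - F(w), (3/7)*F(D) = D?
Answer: -183924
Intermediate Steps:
F(D) = 7*D/3
Z(s, v) = -141 + s + v
g(w) = -4*w/3 (g(w) = w - 7*w/3 = -4*w/3)
g(-1)*(-138090 - Z(-301, 295)) = (-4/3*(-1))*(-138090 - (-141 - 301 + 295)) = 4*(-138090 - 1*(-147))/3 = 4*(-138090 + 147)/3 = (4/3)*(-137943) = -183924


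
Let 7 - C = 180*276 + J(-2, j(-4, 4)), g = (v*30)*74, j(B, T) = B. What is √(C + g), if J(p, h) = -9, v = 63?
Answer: 2*√22549 ≈ 300.33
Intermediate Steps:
g = 139860 (g = (63*30)*74 = 1890*74 = 139860)
C = -49664 (C = 7 - (180*276 - 9) = 7 - (49680 - 9) = 7 - 1*49671 = 7 - 49671 = -49664)
√(C + g) = √(-49664 + 139860) = √90196 = 2*√22549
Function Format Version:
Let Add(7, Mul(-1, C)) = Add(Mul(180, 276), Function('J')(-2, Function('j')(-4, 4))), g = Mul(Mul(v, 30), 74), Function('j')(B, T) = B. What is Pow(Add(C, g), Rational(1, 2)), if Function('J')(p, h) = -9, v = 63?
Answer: Mul(2, Pow(22549, Rational(1, 2))) ≈ 300.33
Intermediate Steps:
g = 139860 (g = Mul(Mul(63, 30), 74) = Mul(1890, 74) = 139860)
C = -49664 (C = Add(7, Mul(-1, Add(Mul(180, 276), -9))) = Add(7, Mul(-1, Add(49680, -9))) = Add(7, Mul(-1, 49671)) = Add(7, -49671) = -49664)
Pow(Add(C, g), Rational(1, 2)) = Pow(Add(-49664, 139860), Rational(1, 2)) = Pow(90196, Rational(1, 2)) = Mul(2, Pow(22549, Rational(1, 2)))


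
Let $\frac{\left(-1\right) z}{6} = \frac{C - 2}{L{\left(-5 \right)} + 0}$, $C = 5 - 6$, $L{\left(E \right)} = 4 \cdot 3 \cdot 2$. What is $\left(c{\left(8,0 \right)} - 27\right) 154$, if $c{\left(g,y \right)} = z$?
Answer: $- \frac{8085}{2} \approx -4042.5$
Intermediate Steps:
$L{\left(E \right)} = 24$ ($L{\left(E \right)} = 12 \cdot 2 = 24$)
$C = -1$ ($C = 5 - 6 = -1$)
$z = \frac{3}{4}$ ($z = - 6 \frac{-1 - 2}{24 + 0} = - 6 \left(- \frac{3}{24}\right) = - 6 \left(\left(-3\right) \frac{1}{24}\right) = \left(-6\right) \left(- \frac{1}{8}\right) = \frac{3}{4} \approx 0.75$)
$c{\left(g,y \right)} = \frac{3}{4}$
$\left(c{\left(8,0 \right)} - 27\right) 154 = \left(\frac{3}{4} - 27\right) 154 = \left(- \frac{105}{4}\right) 154 = - \frac{8085}{2}$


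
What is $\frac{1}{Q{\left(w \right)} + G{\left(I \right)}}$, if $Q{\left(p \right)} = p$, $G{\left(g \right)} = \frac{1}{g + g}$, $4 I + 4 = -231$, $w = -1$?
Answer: $- \frac{235}{237} \approx -0.99156$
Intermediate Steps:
$I = - \frac{235}{4}$ ($I = -1 + \frac{1}{4} \left(-231\right) = -1 - \frac{231}{4} = - \frac{235}{4} \approx -58.75$)
$G{\left(g \right)} = \frac{1}{2 g}$
$\frac{1}{Q{\left(w \right)} + G{\left(I \right)}} = \frac{1}{-1 + \frac{1}{2 \left(- \frac{235}{4}\right)}} = \frac{1}{-1 + \frac{1}{2} \left(- \frac{4}{235}\right)} = \frac{1}{-1 - \frac{2}{235}} = \frac{1}{- \frac{237}{235}} = - \frac{235}{237}$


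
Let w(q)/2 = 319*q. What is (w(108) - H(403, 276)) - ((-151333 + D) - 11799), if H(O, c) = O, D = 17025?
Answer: 214608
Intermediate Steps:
w(q) = 638*q (w(q) = 2*(319*q) = 638*q)
(w(108) - H(403, 276)) - ((-151333 + D) - 11799) = (638*108 - 1*403) - ((-151333 + 17025) - 11799) = (68904 - 403) - (-134308 - 11799) = 68501 - 1*(-146107) = 68501 + 146107 = 214608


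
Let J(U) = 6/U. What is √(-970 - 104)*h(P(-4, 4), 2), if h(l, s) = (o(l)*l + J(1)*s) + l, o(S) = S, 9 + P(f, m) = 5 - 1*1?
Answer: 32*I*√1074 ≈ 1048.7*I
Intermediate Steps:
P(f, m) = -5 (P(f, m) = -9 + (5 - 1*1) = -9 + (5 - 1) = -9 + 4 = -5)
h(l, s) = l + l² + 6*s (h(l, s) = (l*l + (6/1)*s) + l = (l² + (6*1)*s) + l = (l² + 6*s) + l = l + l² + 6*s)
√(-970 - 104)*h(P(-4, 4), 2) = √(-970 - 104)*(-5 + (-5)² + 6*2) = √(-1074)*(-5 + 25 + 12) = (I*√1074)*32 = 32*I*√1074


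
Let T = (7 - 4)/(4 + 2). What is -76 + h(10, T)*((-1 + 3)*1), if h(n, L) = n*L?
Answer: -66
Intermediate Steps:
T = 1/2 (T = 3/6 = 3*(1/6) = 1/2 ≈ 0.50000)
h(n, L) = L*n
-76 + h(10, T)*((-1 + 3)*1) = -76 + ((1/2)*10)*((-1 + 3)*1) = -76 + 5*(2*1) = -76 + 5*2 = -76 + 10 = -66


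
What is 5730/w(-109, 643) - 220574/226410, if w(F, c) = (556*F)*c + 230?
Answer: -2149164070702/2205694257555 ≈ -0.97437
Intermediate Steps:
w(F, c) = 230 + 556*F*c (w(F, c) = 556*F*c + 230 = 230 + 556*F*c)
5730/w(-109, 643) - 220574/226410 = 5730/(230 + 556*(-109)*643) - 220574/226410 = 5730/(230 - 38968372) - 220574*1/226410 = 5730/(-38968142) - 110287/113205 = 5730*(-1/38968142) - 110287/113205 = -2865/19484071 - 110287/113205 = -2149164070702/2205694257555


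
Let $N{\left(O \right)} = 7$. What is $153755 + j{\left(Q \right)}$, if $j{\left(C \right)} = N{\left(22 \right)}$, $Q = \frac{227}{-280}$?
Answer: $153762$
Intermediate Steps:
$Q = - \frac{227}{280}$ ($Q = 227 \left(- \frac{1}{280}\right) = - \frac{227}{280} \approx -0.81071$)
$j{\left(C \right)} = 7$
$153755 + j{\left(Q \right)} = 153755 + 7 = 153762$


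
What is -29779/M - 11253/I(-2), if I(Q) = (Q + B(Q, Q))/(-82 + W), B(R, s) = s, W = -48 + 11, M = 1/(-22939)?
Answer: 2731062817/4 ≈ 6.8277e+8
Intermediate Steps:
M = -1/22939 ≈ -4.3594e-5
W = -37
I(Q) = -2*Q/119 (I(Q) = (Q + Q)/(-82 - 37) = (2*Q)/(-119) = (2*Q)*(-1/119) = -2*Q/119)
-29779/M - 11253/I(-2) = -29779/(-1/22939) - 11253/((-2/119*(-2))) = -29779*(-22939) - 11253/4/119 = 683100481 - 11253*119/4 = 683100481 - 1339107/4 = 2731062817/4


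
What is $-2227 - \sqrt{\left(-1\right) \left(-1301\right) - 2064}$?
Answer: $-2227 - i \sqrt{763} \approx -2227.0 - 27.622 i$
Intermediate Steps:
$-2227 - \sqrt{\left(-1\right) \left(-1301\right) - 2064} = -2227 - \sqrt{1301 - 2064} = -2227 - \sqrt{-763} = -2227 - i \sqrt{763}$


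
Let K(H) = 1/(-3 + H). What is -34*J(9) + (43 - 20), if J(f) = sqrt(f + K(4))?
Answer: 23 - 34*sqrt(10) ≈ -84.517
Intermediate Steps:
J(f) = sqrt(1 + f) (J(f) = sqrt(f + 1/(-3 + 4)) = sqrt(f + 1/1) = sqrt(f + 1) = sqrt(1 + f))
-34*J(9) + (43 - 20) = -34*sqrt(1 + 9) + (43 - 20) = -34*sqrt(10) + 23 = 23 - 34*sqrt(10)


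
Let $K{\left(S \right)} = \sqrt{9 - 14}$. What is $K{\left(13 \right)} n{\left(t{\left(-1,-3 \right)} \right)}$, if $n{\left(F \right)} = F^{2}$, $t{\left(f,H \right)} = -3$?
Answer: $9 i \sqrt{5} \approx 20.125 i$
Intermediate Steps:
$K{\left(S \right)} = i \sqrt{5}$ ($K{\left(S \right)} = \sqrt{-5} = i \sqrt{5}$)
$K{\left(13 \right)} n{\left(t{\left(-1,-3 \right)} \right)} = i \sqrt{5} \left(-3\right)^{2} = i \sqrt{5} \cdot 9 = 9 i \sqrt{5}$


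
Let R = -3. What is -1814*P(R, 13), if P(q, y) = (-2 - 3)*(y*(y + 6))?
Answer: 2240290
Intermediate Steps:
P(q, y) = -5*y*(6 + y)
-1814*P(R, 13) = -(-9070)*13*(6 + 13) = -(-9070)*13*19 = -1814*(-1235) = 2240290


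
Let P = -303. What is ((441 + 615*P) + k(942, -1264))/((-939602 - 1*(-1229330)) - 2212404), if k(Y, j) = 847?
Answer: 185057/1922676 ≈ 0.096250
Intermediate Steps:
((441 + 615*P) + k(942, -1264))/((-939602 - 1*(-1229330)) - 2212404) = ((441 + 615*(-303)) + 847)/((-939602 - 1*(-1229330)) - 2212404) = ((441 - 186345) + 847)/((-939602 + 1229330) - 2212404) = (-185904 + 847)/(289728 - 2212404) = -185057/(-1922676) = -185057*(-1/1922676) = 185057/1922676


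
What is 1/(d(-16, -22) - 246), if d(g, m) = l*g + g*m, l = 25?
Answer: -1/294 ≈ -0.0034014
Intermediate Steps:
d(g, m) = 25*g + g*m
1/(d(-16, -22) - 246) = 1/(-16*(25 - 22) - 246) = 1/(-16*3 - 246) = 1/(-48 - 246) = 1/(-294) = -1/294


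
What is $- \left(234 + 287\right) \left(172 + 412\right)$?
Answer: $-304264$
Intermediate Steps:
$- \left(234 + 287\right) \left(172 + 412\right) = - 521 \cdot 584 = \left(-1\right) 304264 = -304264$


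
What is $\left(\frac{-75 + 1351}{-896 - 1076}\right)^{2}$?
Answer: $\frac{121}{289} \approx 0.41868$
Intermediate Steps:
$\left(\frac{-75 + 1351}{-896 - 1076}\right)^{2} = \left(\frac{1276}{-1972}\right)^{2} = \left(1276 \left(- \frac{1}{1972}\right)\right)^{2} = \left(- \frac{11}{17}\right)^{2} = \frac{121}{289}$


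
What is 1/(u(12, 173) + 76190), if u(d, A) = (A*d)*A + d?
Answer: 1/435350 ≈ 2.2970e-6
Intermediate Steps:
u(d, A) = d + d*A**2 (u(d, A) = d*A**2 + d = d + d*A**2)
1/(u(12, 173) + 76190) = 1/(12*(1 + 173**2) + 76190) = 1/(12*(1 + 29929) + 76190) = 1/(12*29930 + 76190) = 1/(359160 + 76190) = 1/435350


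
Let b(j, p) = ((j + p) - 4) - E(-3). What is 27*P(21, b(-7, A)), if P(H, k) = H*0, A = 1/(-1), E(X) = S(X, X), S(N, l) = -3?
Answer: 0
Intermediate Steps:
E(X) = -3
A = -1
b(j, p) = -1 + j + p (b(j, p) = ((j + p) - 4) - 1*(-3) = (-4 + j + p) + 3 = -1 + j + p)
P(H, k) = 0
27*P(21, b(-7, A)) = 27*0 = 0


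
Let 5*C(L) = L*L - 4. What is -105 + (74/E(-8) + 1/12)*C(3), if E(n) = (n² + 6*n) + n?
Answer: -287/3 ≈ -95.667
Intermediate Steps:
E(n) = n² + 7*n
C(L) = -⅘ + L²/5 (C(L) = (L*L - 4)/5 = (L² - 4)/5 = (-4 + L²)/5 = -⅘ + L²/5)
-105 + (74/E(-8) + 1/12)*C(3) = -105 + (74/((-8*(7 - 8))) + 1/12)*(-⅘ + (⅕)*3²) = -105 + (74/((-8*(-1))) + 1*(1/12))*(-⅘ + (⅕)*9) = -105 + (74/8 + 1/12)*(-⅘ + 9/5) = -105 + (74*(⅛) + 1/12)*1 = -105 + (37/4 + 1/12)*1 = -105 + (28/3)*1 = -105 + 28/3 = -287/3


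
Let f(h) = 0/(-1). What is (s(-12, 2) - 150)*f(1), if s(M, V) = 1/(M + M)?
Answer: 0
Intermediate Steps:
s(M, V) = 1/(2*M)
f(h) = 0 (f(h) = 0*(-1) = 0)
(s(-12, 2) - 150)*f(1) = ((1/2)/(-12) - 150)*0 = ((1/2)*(-1/12) - 150)*0 = (-1/24 - 150)*0 = -3601/24*0 = 0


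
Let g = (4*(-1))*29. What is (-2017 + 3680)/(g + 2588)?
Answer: 1663/2472 ≈ 0.67273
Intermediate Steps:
g = -116 (g = -4*29 = -116)
(-2017 + 3680)/(g + 2588) = (-2017 + 3680)/(-116 + 2588) = 1663/2472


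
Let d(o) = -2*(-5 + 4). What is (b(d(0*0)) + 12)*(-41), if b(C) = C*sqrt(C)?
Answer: -492 - 82*sqrt(2) ≈ -607.97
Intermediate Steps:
d(o) = 2 (d(o) = -2*(-1) = 2)
b(C) = C**(3/2)
(b(d(0*0)) + 12)*(-41) = (2**(3/2) + 12)*(-41) = (2*sqrt(2) + 12)*(-41) = (12 + 2*sqrt(2))*(-41) = -492 - 82*sqrt(2)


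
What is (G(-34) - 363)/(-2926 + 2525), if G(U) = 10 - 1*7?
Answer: 360/401 ≈ 0.89776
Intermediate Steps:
G(U) = 3 (G(U) = 10 - 7 = 3)
(G(-34) - 363)/(-2926 + 2525) = (3 - 363)/(-2926 + 2525) = -360/(-401) = -360*(-1/401) = 360/401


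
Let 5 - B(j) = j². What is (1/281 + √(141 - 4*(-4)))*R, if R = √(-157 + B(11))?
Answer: I*(√42861 + √273/281) ≈ 207.09*I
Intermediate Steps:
B(j) = 5 - j²
R = I*√273 (R = √(-157 + (5 - 1*11²)) = √(-157 + (5 - 1*121)) = √(-157 + (5 - 121)) = √(-157 - 116) = √(-273) = I*√273 ≈ 16.523*I)
(1/281 + √(141 - 4*(-4)))*R = (1/281 + √(141 - 4*(-4)))*(I*√273) = (1/281 + √(141 + 16))*(I*√273) = (1/281 + √157)*(I*√273) = I*√273*(1/281 + √157)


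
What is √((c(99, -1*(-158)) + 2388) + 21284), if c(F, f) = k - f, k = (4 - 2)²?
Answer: √23518 ≈ 153.36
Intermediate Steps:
k = 4 (k = 2² = 4)
c(F, f) = 4 - f
√((c(99, -1*(-158)) + 2388) + 21284) = √(((4 - (-1)*(-158)) + 2388) + 21284) = √(((4 - 1*158) + 2388) + 21284) = √(((4 - 158) + 2388) + 21284) = √((-154 + 2388) + 21284) = √(2234 + 21284) = √23518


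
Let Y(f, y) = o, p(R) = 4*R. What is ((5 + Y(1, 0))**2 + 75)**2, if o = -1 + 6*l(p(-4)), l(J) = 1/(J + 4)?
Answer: 121801/16 ≈ 7612.6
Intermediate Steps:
l(J) = 1/(4 + J)
o = -3/2 (o = -1 + 6/(4 + 4*(-4)) = -1 + 6/(4 - 16) = -1 + 6/(-12) = -1 + 6*(-1/12) = -1 - 1/2 = -3/2 ≈ -1.5000)
Y(f, y) = -3/2
((5 + Y(1, 0))**2 + 75)**2 = ((5 - 3/2)**2 + 75)**2 = ((7/2)**2 + 75)**2 = (49/4 + 75)**2 = (349/4)**2 = 121801/16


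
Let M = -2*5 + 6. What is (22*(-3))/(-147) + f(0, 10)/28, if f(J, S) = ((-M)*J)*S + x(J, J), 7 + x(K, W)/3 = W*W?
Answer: -59/196 ≈ -0.30102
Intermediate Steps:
x(K, W) = -21 + 3*W² (x(K, W) = -21 + 3*(W*W) = -21 + 3*W²)
M = -4 (M = -10 + 6 = -4)
f(J, S) = -21 + 3*J² + 4*J*S (f(J, S) = ((-1*(-4))*J)*S + (-21 + 3*J²) = (4*J)*S + (-21 + 3*J²) = 4*J*S + (-21 + 3*J²) = -21 + 3*J² + 4*J*S)
(22*(-3))/(-147) + f(0, 10)/28 = (22*(-3))/(-147) + (-21 + 3*0² + 4*0*10)/28 = -66*(-1/147) + (-21 + 3*0 + 0)*(1/28) = 22/49 + (-21 + 0 + 0)*(1/28) = 22/49 - 21*1/28 = 22/49 - ¾ = -59/196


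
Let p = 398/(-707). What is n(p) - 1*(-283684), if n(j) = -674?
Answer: 283010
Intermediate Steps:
p = -398/707 (p = 398*(-1/707) = -398/707 ≈ -0.56294)
n(p) - 1*(-283684) = -674 - 1*(-283684) = -674 + 283684 = 283010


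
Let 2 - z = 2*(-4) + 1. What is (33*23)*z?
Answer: 6831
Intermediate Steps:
z = 9 (z = 2 - (2*(-4) + 1) = 2 - (-8 + 1) = 2 - 1*(-7) = 2 + 7 = 9)
(33*23)*z = (33*23)*9 = 759*9 = 6831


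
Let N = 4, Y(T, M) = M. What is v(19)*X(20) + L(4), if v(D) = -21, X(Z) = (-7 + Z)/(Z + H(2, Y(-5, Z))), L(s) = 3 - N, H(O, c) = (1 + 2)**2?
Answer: -302/29 ≈ -10.414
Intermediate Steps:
H(O, c) = 9 (H(O, c) = 3**2 = 9)
L(s) = -1 (L(s) = 3 - 1*4 = 3 - 4 = -1)
X(Z) = (-7 + Z)/(9 + Z) (X(Z) = (-7 + Z)/(Z + 9) = (-7 + Z)/(9 + Z))
v(19)*X(20) + L(4) = -21*(-7 + 20)/(9 + 20) - 1 = -21*13/29 - 1 = -273/29 - 1 = -302/29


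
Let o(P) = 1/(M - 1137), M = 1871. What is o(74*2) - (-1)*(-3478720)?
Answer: -2553380479/734 ≈ -3.4787e+6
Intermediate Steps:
o(P) = 1/734 (o(P) = 1/(1871 - 1137) = 1/734)
o(74*2) - (-1)*(-3478720) = 1/734 - (-1)*(-3478720) = 1/734 - 1*3478720 = 1/734 - 3478720 = -2553380479/734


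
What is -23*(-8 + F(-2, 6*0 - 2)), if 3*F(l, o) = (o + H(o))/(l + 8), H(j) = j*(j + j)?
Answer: 529/3 ≈ 176.33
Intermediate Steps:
H(j) = 2*j² (H(j) = j*(2*j) = 2*j²)
F(l, o) = (o + 2*o²)/(3*(8 + l)) (F(l, o) = ((o + 2*o²)/(l + 8))/3 = ((o + 2*o²)/(8 + l))/3 = (o + 2*o²)/(3*(8 + l)))
-23*(-8 + F(-2, 6*0 - 2)) = -23*(-8 + (6*0 - 2)*(1 + 2*(6*0 - 2))/(3*(8 - 2))) = -23*(-8 + (⅓)*(0 - 2)*(1 + 2*(0 - 2))/6) = -23*(-8 + (⅓)*(-2)*(⅙)*(1 + 2*(-2))) = -23*(-8 + (⅓)*(-2)*(⅙)*(1 - 4)) = -23*(-8 + (⅓)*(-2)*(⅙)*(-3)) = -23*(-8 + ⅓) = -23*(-23/3) = 529/3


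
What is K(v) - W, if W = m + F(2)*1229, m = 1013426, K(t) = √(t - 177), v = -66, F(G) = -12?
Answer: -998678 + 9*I*√3 ≈ -9.9868e+5 + 15.588*I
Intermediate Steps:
K(t) = √(-177 + t)
W = 998678 (W = 1013426 - 12*1229 = 1013426 - 14748 = 998678)
K(v) - W = √(-177 - 66) - 1*998678 = √(-243) - 998678 = 9*I*√3 - 998678 = -998678 + 9*I*√3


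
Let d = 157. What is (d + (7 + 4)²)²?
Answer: 77284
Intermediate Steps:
(d + (7 + 4)²)² = (157 + (7 + 4)²)² = (157 + 11²)² = (157 + 121)² = 278² = 77284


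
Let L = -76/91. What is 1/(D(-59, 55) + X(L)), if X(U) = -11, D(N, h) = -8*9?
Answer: -1/83 ≈ -0.012048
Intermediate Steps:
D(N, h) = -72
L = -76/91 (L = -76*1/91 = -76/91 ≈ -0.83517)
1/(D(-59, 55) + X(L)) = 1/(-72 - 11) = 1/(-83) = -1/83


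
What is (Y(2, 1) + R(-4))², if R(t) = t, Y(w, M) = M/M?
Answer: 9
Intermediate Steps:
Y(w, M) = 1
(Y(2, 1) + R(-4))² = (1 - 4)² = (-3)² = 9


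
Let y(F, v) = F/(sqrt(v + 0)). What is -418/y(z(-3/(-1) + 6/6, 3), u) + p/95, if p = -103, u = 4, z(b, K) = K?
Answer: -79729/285 ≈ -279.75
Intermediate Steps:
y(F, v) = F/sqrt(v) (y(F, v) = F/(sqrt(v)) = F/sqrt(v))
-418/y(z(-3/(-1) + 6/6, 3), u) + p/95 = -418/(3/sqrt(4)) - 103/95 = -418/(3*(1/2)) - 103*1/95 = -418/3/2 - 103/95 = -418*2/3 - 103/95 = -836/3 - 103/95 = -79729/285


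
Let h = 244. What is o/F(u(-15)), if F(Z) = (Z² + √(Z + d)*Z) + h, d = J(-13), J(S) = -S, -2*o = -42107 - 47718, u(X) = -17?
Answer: 9575345/114098 + 305405*I/57049 ≈ 83.922 + 5.3534*I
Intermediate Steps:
o = 89825/2 (o = -(-42107 - 47718)/2 = -½*(-89825) = 89825/2 ≈ 44913.)
d = 13 (d = -1*(-13) = 13)
F(Z) = 244 + Z² + Z*√(13 + Z) (F(Z) = (Z² + √(Z + 13)*Z) + 244 = (Z² + √(13 + Z)*Z) + 244 = (Z² + Z*√(13 + Z)) + 244 = 244 + Z² + Z*√(13 + Z))
o/F(u(-15)) = 89825/(2*(244 + (-17)² - 17*√(13 - 17))) = 89825/(2*(244 + 289 - 34*I)) = 89825/(2*(533 - 34*I)) = 89825*((533 + 34*I)/285245)/2 = 17965*(533 + 34*I)/114098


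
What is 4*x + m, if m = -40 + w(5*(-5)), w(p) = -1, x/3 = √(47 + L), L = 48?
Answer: -41 + 12*√95 ≈ 75.962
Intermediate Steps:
x = 3*√95 (x = 3*√(47 + 48) = 3*√95 ≈ 29.240)
m = -41 (m = -40 - 1 = -41)
4*x + m = 4*(3*√95) - 41 = 12*√95 - 41 = -41 + 12*√95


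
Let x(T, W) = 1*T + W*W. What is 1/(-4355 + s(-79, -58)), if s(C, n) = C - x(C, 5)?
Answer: -1/4380 ≈ -0.00022831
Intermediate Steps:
x(T, W) = T + W²
s(C, n) = -25 (s(C, n) = C - (C + 5²) = C - (C + 25) = C - (25 + C) = C + (-25 - C) = -25)
1/(-4355 + s(-79, -58)) = 1/(-4355 - 25) = 1/(-4380) = -1/4380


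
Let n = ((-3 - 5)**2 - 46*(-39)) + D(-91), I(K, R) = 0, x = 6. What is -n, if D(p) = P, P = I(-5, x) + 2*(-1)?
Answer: -1856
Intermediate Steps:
P = -2 (P = 0 + 2*(-1) = 0 - 2 = -2)
D(p) = -2
n = 1856 (n = ((-3 - 5)**2 - 46*(-39)) - 2 = ((-8)**2 + 1794) - 2 = (64 + 1794) - 2 = 1858 - 2 = 1856)
-n = -1*1856 = -1856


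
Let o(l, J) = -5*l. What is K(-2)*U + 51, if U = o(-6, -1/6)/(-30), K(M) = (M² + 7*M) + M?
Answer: 63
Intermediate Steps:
K(M) = M² + 8*M
U = -1 (U = -5*(-6)/(-30) = 30*(-1/30) = -1)
K(-2)*U + 51 = -2*(8 - 2)*(-1) + 51 = -2*6*(-1) + 51 = -12*(-1) + 51 = 12 + 51 = 63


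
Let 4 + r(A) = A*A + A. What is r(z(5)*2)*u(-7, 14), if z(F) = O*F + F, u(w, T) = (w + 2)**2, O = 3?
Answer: 40900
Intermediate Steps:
u(w, T) = (2 + w)**2
z(F) = 4*F (z(F) = 3*F + F = 4*F)
r(A) = -4 + A + A**2 (r(A) = -4 + (A*A + A) = -4 + (A**2 + A) = -4 + (A + A**2) = -4 + A + A**2)
r(z(5)*2)*u(-7, 14) = (-4 + (4*5)*2 + ((4*5)*2)**2)*(2 - 7)**2 = (-4 + 20*2 + (20*2)**2)*(-5)**2 = (-4 + 40 + 40**2)*25 = (-4 + 40 + 1600)*25 = 1636*25 = 40900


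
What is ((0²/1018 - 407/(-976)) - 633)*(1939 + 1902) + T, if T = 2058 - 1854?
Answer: -2371238137/976 ≈ -2.4295e+6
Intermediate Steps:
T = 204
((0²/1018 - 407/(-976)) - 633)*(1939 + 1902) + T = ((0²/1018 - 407/(-976)) - 633)*(1939 + 1902) + 204 = ((0*(1/1018) - 407*(-1/976)) - 633)*3841 + 204 = ((0 + 407/976) - 633)*3841 + 204 = (407/976 - 633)*3841 + 204 = -617401/976*3841 + 204 = -2371437241/976 + 204 = -2371238137/976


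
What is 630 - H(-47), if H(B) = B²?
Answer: -1579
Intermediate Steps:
630 - H(-47) = 630 - 1*(-47)² = 630 - 1*2209 = 630 - 2209 = -1579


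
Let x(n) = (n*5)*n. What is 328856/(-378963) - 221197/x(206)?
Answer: -153602144791/80408369340 ≈ -1.9103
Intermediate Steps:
x(n) = 5*n² (x(n) = (5*n)*n = 5*n²)
328856/(-378963) - 221197/x(206) = 328856/(-378963) - 221197/(5*206²) = 328856*(-1/378963) - 221197/(5*42436) = -328856/378963 - 221197/212180 = -153602144791/80408369340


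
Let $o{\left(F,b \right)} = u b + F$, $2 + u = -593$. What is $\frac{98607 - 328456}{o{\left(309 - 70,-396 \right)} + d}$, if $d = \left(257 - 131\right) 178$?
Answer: $- \frac{229849}{258287} \approx -0.8899$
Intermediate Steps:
$u = -595$ ($u = -2 - 593 = -595$)
$d = 22428$ ($d = 126 \cdot 178 = 22428$)
$o{\left(F,b \right)} = F - 595 b$ ($o{\left(F,b \right)} = - 595 b + F = F - 595 b$)
$\frac{98607 - 328456}{o{\left(309 - 70,-396 \right)} + d} = \frac{98607 - 328456}{\left(\left(309 - 70\right) - -235620\right) + 22428} = - \frac{229849}{\left(239 + 235620\right) + 22428} = - \frac{229849}{235859 + 22428} = - \frac{229849}{258287}$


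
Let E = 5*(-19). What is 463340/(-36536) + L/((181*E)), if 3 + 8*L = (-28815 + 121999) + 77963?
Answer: -2187186487/157059130 ≈ -13.926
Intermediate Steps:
L = 21393 (L = -3/8 + ((-28815 + 121999) + 77963)/8 = -3/8 + (93184 + 77963)/8 = -3/8 + (⅛)*171147 = -3/8 + 171147/8 = 21393)
E = -95
463340/(-36536) + L/((181*E)) = 463340/(-36536) + 21393/((181*(-95))) = 463340*(-1/36536) + 21393/(-17195) = -115835/9134 + 21393*(-1/17195) = -115835/9134 - 21393/17195 = -2187186487/157059130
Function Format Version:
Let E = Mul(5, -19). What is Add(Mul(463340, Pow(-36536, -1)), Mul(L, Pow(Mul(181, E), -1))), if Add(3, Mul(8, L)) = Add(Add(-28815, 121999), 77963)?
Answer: Rational(-2187186487, 157059130) ≈ -13.926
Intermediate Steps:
L = 21393 (L = Add(Rational(-3, 8), Mul(Rational(1, 8), Add(Add(-28815, 121999), 77963))) = Add(Rational(-3, 8), Mul(Rational(1, 8), Add(93184, 77963))) = Add(Rational(-3, 8), Mul(Rational(1, 8), 171147)) = Add(Rational(-3, 8), Rational(171147, 8)) = 21393)
E = -95
Add(Mul(463340, Pow(-36536, -1)), Mul(L, Pow(Mul(181, E), -1))) = Add(Mul(463340, Pow(-36536, -1)), Mul(21393, Pow(Mul(181, -95), -1))) = Add(Mul(463340, Rational(-1, 36536)), Mul(21393, Pow(-17195, -1))) = Add(Rational(-115835, 9134), Mul(21393, Rational(-1, 17195))) = Add(Rational(-115835, 9134), Rational(-21393, 17195)) = Rational(-2187186487, 157059130)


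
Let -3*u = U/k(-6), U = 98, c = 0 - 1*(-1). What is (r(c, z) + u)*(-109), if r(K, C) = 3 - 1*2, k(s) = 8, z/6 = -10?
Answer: 4033/12 ≈ 336.08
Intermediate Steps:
c = 1 (c = 0 + 1 = 1)
z = -60 (z = 6*(-10) = -60)
r(K, C) = 1 (r(K, C) = 3 - 2 = 1)
u = -49/12 (u = -98/(3*8) = -⅓*49/4 = -49/12 ≈ -4.0833)
(r(c, z) + u)*(-109) = (1 - 49/12)*(-109) = -37/12*(-109) = 4033/12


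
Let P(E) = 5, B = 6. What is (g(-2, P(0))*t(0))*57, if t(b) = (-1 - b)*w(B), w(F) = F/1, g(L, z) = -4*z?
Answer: 6840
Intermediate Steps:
w(F) = F (w(F) = F*1 = F)
t(b) = -6 - 6*b (t(b) = (-1 - b)*6 = -6 - 6*b)
(g(-2, P(0))*t(0))*57 = ((-4*5)*(-6 - 6*0))*57 = -20*(-6 + 0)*57 = -20*(-6)*57 = 120*57 = 6840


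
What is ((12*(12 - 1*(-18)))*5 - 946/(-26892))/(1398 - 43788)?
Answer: -24203273/569975940 ≈ -0.042464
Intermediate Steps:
((12*(12 - 1*(-18)))*5 - 946/(-26892))/(1398 - 43788) = ((12*(12 + 18))*5 - 946*(-1/26892))/(-42390) = ((12*30)*5 + 473/13446)*(-1/42390) = (360*5 + 473/13446)*(-1/42390) = (1800 + 473/13446)*(-1/42390) = (24203273/13446)*(-1/42390) = -24203273/569975940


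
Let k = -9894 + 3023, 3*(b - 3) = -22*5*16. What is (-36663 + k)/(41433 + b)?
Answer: -65301/61274 ≈ -1.0657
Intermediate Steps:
b = -1751/3 (b = 3 + (-22*5*16)/3 = 3 + (-110*16)/3 = 3 + (⅓)*(-1760) = 3 - 1760/3 = -1751/3 ≈ -583.67)
k = -6871
(-36663 + k)/(41433 + b) = (-36663 - 6871)/(41433 - 1751/3) = -43534/122548/3 = -43534*3/122548 = -65301/61274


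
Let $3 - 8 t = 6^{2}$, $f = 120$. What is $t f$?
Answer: $-495$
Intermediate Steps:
$t = - \frac{33}{8}$ ($t = \frac{3}{8} - \frac{6^{2}}{8} = \frac{3}{8} - \frac{9}{2} = - \frac{33}{8} \approx -4.125$)
$t f = \left(- \frac{33}{8}\right) 120 = -495$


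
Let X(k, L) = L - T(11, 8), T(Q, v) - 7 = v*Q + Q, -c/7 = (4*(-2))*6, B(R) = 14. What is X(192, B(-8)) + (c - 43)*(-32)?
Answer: -9468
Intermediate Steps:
c = 336 (c = -7*4*(-2)*6 = -(-56)*6 = -7*(-48) = 336)
T(Q, v) = 7 + Q + Q*v (T(Q, v) = 7 + (v*Q + Q) = 7 + (Q*v + Q) = 7 + (Q + Q*v) = 7 + Q + Q*v)
X(k, L) = -106 + L (X(k, L) = L - (7 + 11 + 11*8) = L - (7 + 11 + 88) = L - 1*106 = L - 106 = -106 + L)
X(192, B(-8)) + (c - 43)*(-32) = (-106 + 14) + (336 - 43)*(-32) = -92 + 293*(-32) = -92 - 9376 = -9468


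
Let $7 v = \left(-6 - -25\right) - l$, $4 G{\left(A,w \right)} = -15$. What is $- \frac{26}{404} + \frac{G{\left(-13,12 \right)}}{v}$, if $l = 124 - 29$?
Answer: $\frac{8629}{30704} \approx 0.28104$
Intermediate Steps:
$l = 95$
$G{\left(A,w \right)} = - \frac{15}{4}$ ($G{\left(A,w \right)} = \frac{1}{4} \left(-15\right) = - \frac{15}{4}$)
$v = - \frac{76}{7}$ ($v = \frac{\left(-6 - -25\right) - 95}{7} = \frac{\left(-6 + 25\right) - 95}{7} = \frac{19 - 95}{7} = \frac{1}{7} \left(-76\right) = - \frac{76}{7} \approx -10.857$)
$- \frac{26}{404} + \frac{G{\left(-13,12 \right)}}{v} = - \frac{26}{404} - \frac{15}{4 \left(- \frac{76}{7}\right)} = \left(-26\right) \frac{1}{404} - - \frac{105}{304} = - \frac{13}{202} + \frac{105}{304} = \frac{8629}{30704}$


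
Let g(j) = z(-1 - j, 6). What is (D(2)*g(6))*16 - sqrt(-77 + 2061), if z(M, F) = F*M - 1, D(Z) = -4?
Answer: 2752 - 8*sqrt(31) ≈ 2707.5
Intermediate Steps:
z(M, F) = -1 + F*M
g(j) = -7 - 6*j (g(j) = -1 + 6*(-1 - j) = -1 + (-6 - 6*j) = -7 - 6*j)
(D(2)*g(6))*16 - sqrt(-77 + 2061) = -4*(-7 - 6*6)*16 - sqrt(-77 + 2061) = -4*(-7 - 36)*16 - sqrt(1984) = -4*(-43)*16 - 8*sqrt(31) = 172*16 - 8*sqrt(31) = 2752 - 8*sqrt(31)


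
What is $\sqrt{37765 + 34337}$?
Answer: $\sqrt{72102} \approx 268.52$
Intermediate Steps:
$\sqrt{37765 + 34337} = \sqrt{72102}$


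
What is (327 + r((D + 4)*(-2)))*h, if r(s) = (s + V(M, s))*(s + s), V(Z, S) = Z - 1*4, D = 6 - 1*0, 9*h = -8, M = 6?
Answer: -2792/3 ≈ -930.67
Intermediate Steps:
h = -8/9 (h = (⅑)*(-8) = -8/9 ≈ -0.88889)
D = 6 (D = 6 + 0 = 6)
V(Z, S) = -4 + Z (V(Z, S) = Z - 4 = -4 + Z)
r(s) = 2*s*(2 + s) (r(s) = (s + (-4 + 6))*(s + s) = (s + 2)*(2*s) = (2 + s)*(2*s) = 2*s*(2 + s))
(327 + r((D + 4)*(-2)))*h = (327 + 2*((6 + 4)*(-2))*(2 + (6 + 4)*(-2)))*(-8/9) = (327 + 2*(10*(-2))*(2 + 10*(-2)))*(-8/9) = (327 + 2*(-20)*(2 - 20))*(-8/9) = (327 + 2*(-20)*(-18))*(-8/9) = (327 + 720)*(-8/9) = 1047*(-8/9) = -2792/3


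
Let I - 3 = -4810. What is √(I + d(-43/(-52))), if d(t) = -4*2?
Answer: 3*I*√535 ≈ 69.39*I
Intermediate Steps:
I = -4807 (I = 3 - 4810 = -4807)
d(t) = -8
√(I + d(-43/(-52))) = √(-4807 - 8) = √(-4815) = 3*I*√535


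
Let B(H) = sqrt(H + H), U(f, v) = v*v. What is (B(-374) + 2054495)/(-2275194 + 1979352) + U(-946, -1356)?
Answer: 543973281217/295842 - I*sqrt(187)/147921 ≈ 1.8387e+6 - 9.2447e-5*I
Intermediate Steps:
U(f, v) = v**2
B(H) = sqrt(2)*sqrt(H) (B(H) = sqrt(2*H) = sqrt(2)*sqrt(H))
(B(-374) + 2054495)/(-2275194 + 1979352) + U(-946, -1356) = (sqrt(2)*sqrt(-374) + 2054495)/(-2275194 + 1979352) + (-1356)**2 = (sqrt(2)*(I*sqrt(374)) + 2054495)/(-295842) + 1838736 = (2*I*sqrt(187) + 2054495)*(-1/295842) + 1838736 = (2054495 + 2*I*sqrt(187))*(-1/295842) + 1838736 = (-2054495/295842 - I*sqrt(187)/147921) + 1838736 = 543973281217/295842 - I*sqrt(187)/147921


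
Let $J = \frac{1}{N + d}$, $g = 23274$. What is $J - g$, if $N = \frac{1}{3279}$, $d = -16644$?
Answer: $- \frac{1270194263229}{54575675} \approx -23274.0$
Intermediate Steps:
$N = \frac{1}{3279} \approx 0.00030497$
$J = - \frac{3279}{54575675}$ ($J = \frac{1}{\frac{1}{3279} - 16644} = \frac{1}{- \frac{54575675}{3279}} = - \frac{3279}{54575675} \approx -6.0082 \cdot 10^{-5}$)
$J - g = - \frac{3279}{54575675} - 23274 = - \frac{1270194263229}{54575675}$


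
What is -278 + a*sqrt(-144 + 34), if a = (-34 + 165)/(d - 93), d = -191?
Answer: -278 - 131*I*sqrt(110)/284 ≈ -278.0 - 4.8378*I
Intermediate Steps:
a = -131/284 (a = (-34 + 165)/(-191 - 93) = 131/(-284) = 131*(-1/284) = -131/284 ≈ -0.46127)
-278 + a*sqrt(-144 + 34) = -278 - 131*sqrt(-144 + 34)/284 = -278 - 131*I*sqrt(110)/284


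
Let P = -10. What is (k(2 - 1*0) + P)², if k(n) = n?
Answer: 64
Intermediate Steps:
(k(2 - 1*0) + P)² = ((2 - 1*0) - 10)² = ((2 + 0) - 10)² = (2 - 10)² = (-8)² = 64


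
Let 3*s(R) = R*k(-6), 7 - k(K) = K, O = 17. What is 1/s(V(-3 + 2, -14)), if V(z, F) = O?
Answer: 3/221 ≈ 0.013575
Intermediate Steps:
k(K) = 7 - K
V(z, F) = 17
s(R) = 13*R/3 (s(R) = (R*(7 - 1*(-6)))/3 = (R*(7 + 6))/3 = (R*13)/3 = (13*R)/3 = 13*R/3)
1/s(V(-3 + 2, -14)) = 1/((13/3)*17) = 1/(221/3) = 3/221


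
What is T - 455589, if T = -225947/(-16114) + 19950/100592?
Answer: -184614787615877/405234872 ≈ -4.5558e+5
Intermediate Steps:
T = 5762483731/405234872 (T = -225947*(-1/16114) + 19950*(1/100592) = 225947/16114 + 9975/50296 = 5762483731/405234872 ≈ 14.220)
T - 455589 = 5762483731/405234872 - 455589 = -184614787615877/405234872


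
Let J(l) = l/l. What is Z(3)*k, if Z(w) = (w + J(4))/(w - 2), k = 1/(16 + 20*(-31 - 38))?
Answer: -1/341 ≈ -0.0029326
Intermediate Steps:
J(l) = 1
k = -1/1364 (k = 1/(16 + 20*(-69)) = 1/(16 - 1380) = 1/(-1364) = -1/1364 ≈ -0.00073314)
Z(w) = (1 + w)/(-2 + w) (Z(w) = (w + 1)/(w - 2) = (1 + w)/(-2 + w))
Z(3)*k = ((1 + 3)/(-2 + 3))*(-1/1364) = (4/1)*(-1/1364) = (1*4)*(-1/1364) = 4*(-1/1364) = -1/341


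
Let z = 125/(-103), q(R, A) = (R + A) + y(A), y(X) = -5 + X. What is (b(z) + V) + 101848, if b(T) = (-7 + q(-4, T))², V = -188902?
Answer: -919953482/10609 ≈ -86715.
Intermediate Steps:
q(R, A) = -5 + R + 2*A (q(R, A) = (R + A) + (-5 + A) = (A + R) + (-5 + A) = -5 + R + 2*A)
z = -125/103 (z = 125*(-1/103) = -125/103 ≈ -1.2136)
b(T) = (-16 + 2*T)² (b(T) = (-7 + (-5 - 4 + 2*T))² = (-7 + (-9 + 2*T))² = (-16 + 2*T)²)
(b(z) + V) + 101848 = (4*(-8 - 125/103)² - 188902) + 101848 = (4*(-949/103)² - 188902) + 101848 = (4*(900601/10609) - 188902) + 101848 = (3602404/10609 - 188902) + 101848 = -2000458914/10609 + 101848 = -919953482/10609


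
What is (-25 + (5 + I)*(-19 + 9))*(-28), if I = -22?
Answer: -4060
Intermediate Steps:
(-25 + (5 + I)*(-19 + 9))*(-28) = (-25 + (5 - 22)*(-19 + 9))*(-28) = (-25 - 17*(-10))*(-28) = (-25 + 170)*(-28) = 145*(-28) = -4060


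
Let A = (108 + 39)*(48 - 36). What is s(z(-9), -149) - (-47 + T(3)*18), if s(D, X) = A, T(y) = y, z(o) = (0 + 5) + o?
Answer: 1757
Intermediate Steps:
z(o) = 5 + o
A = 1764 (A = 147*12 = 1764)
s(D, X) = 1764
s(z(-9), -149) - (-47 + T(3)*18) = 1764 - (-47 + 3*18) = 1764 - (-47 + 54) = 1764 - 1*7 = 1764 - 7 = 1757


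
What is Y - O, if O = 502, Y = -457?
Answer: -959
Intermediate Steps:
Y - O = -457 - 1*502 = -457 - 502 = -959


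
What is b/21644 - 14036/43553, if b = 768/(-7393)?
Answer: -561497811004/1742273437219 ≈ -0.32228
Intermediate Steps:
b = -768/7393 (b = 768*(-1/7393) = -768/7393 ≈ -0.10388)
b/21644 - 14036/43553 = -768/7393/21644 - 14036/43553 = -768/7393*1/21644 - 14036*1/43553 = -192/40003523 - 14036/43553 = -561497811004/1742273437219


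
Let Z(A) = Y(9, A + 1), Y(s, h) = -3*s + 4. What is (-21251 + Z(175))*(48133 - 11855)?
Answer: -771778172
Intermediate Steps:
Y(s, h) = 4 - 3*s
Z(A) = -23 (Z(A) = 4 - 3*9 = 4 - 27 = -23)
(-21251 + Z(175))*(48133 - 11855) = (-21251 - 23)*(48133 - 11855) = -21274*36278 = -771778172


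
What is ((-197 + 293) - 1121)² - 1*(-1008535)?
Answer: 2059160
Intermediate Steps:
((-197 + 293) - 1121)² - 1*(-1008535) = (96 - 1121)² + 1008535 = (-1025)² + 1008535 = 1050625 + 1008535 = 2059160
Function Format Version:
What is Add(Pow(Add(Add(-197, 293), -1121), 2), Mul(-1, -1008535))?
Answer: 2059160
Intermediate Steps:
Add(Pow(Add(Add(-197, 293), -1121), 2), Mul(-1, -1008535)) = Add(Pow(Add(96, -1121), 2), 1008535) = Add(Pow(-1025, 2), 1008535) = Add(1050625, 1008535) = 2059160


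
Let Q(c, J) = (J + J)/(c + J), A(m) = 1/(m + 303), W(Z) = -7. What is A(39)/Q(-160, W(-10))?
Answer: 167/4788 ≈ 0.034879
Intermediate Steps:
A(m) = 1/(303 + m)
Q(c, J) = 2*J/(J + c) (Q(c, J) = (2*J)/(J + c) = 2*J/(J + c))
A(39)/Q(-160, W(-10)) = 1/((303 + 39)*((2*(-7)/(-7 - 160)))) = 1/(342*((2*(-7)/(-167)))) = 1/(342*((2*(-7)*(-1/167)))) = 1/(342*(14/167)) = (1/342)*(167/14) = 167/4788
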